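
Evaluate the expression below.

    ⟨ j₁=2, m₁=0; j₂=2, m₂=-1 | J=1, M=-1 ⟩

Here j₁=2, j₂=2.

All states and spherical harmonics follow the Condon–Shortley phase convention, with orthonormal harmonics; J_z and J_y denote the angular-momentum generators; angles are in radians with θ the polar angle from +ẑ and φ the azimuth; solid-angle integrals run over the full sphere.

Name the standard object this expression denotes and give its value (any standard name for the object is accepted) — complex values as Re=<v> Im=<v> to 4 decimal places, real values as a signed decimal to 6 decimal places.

This is a Clebsch–Gordan (vector-coupling) coefficient.
√[3·3!1!1!/6! · 2!2!1!3!0!2!] = √(6/5)
  +(−1)^1/∏(1,2,1,0,0,1)! = -1/2  (running -1/2)
⟨..|..⟩ = √(6/5)·(-1/2) = -0.547723

Clebsch–Gordan coefficient, −√(3/10) ≈ -0.547723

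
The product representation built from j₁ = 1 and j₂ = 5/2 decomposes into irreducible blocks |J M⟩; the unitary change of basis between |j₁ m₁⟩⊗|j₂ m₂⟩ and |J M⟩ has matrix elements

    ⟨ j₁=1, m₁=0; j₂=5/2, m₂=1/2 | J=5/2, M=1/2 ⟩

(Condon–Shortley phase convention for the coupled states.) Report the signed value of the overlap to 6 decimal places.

−√(1/35) ≈ -0.169031

√[6·1!1!4!/7! · 1!1!3!2!3!2!] = √(144/35)
  +(−1)^0/∏(0,1,1,3,0,1)! = 1/6  (running 1/6)
  +(−1)^1/∏(1,0,0,2,1,2)! = -1/4  (running -1/12)
⟨..|..⟩ = √(144/35)·(-1/12) = -0.169031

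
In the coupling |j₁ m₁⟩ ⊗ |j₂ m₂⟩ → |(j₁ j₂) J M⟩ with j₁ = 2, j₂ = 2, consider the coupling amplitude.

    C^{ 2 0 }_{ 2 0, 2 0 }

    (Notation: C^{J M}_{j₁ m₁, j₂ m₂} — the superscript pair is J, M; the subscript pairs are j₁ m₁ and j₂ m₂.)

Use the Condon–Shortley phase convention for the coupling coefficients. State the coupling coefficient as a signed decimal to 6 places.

j₁+j₂−J=2  J+j₁−j₂=2  J−j₁+j₂=2  j₁+j₂+J+1=7
(j₁±m₁, j₂±m₂, J±M) = (2,2,2,2,2,2)
P² = 32/63
sum k=0..2:
  [0] +1/8 = 1/8
  [1] −1/1 = -1
  [2] +1/8 = 1/8
S = -3/4
C² = P²·S² = 2/7 ; C = -0.534522

-0.534522  (= −√(2/7))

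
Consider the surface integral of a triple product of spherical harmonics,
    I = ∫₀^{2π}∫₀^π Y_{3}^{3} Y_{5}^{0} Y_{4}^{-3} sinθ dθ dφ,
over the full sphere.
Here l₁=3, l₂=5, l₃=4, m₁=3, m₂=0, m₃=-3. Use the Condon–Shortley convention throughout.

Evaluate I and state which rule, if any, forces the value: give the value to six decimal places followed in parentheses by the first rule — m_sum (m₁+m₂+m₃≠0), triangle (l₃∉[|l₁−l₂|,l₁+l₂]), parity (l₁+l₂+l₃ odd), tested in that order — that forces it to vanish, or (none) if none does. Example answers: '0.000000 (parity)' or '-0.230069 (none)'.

-0.098140 (none)

Checks pass: Σm=0; 12 even; l₃=4∈[2,8].
(2·3+1)(2·5+1)(2·4+1) = 693
Δ: 4! 2! 6! / 13! → 1/180180
sum: t=1:−1/576 t=2:+1/144 t=3:−1/576 = 1/288
3j²(3 5 4; 0 0 0) = Δ·Π!·Σ² = 20/1001  (sign +1)
sum: t=0:+1/5760 = 1/5760
3j²(3 5 4; 3 0 -3) = Δ·Π!·Σ² = 5/572  (sign -1)
combine: 4πI² = 693·20/1001·5/572 = 225/1859
take √, sign -1: I = -0.09814013
No selection rule forces the value: the integral is nonzero (none).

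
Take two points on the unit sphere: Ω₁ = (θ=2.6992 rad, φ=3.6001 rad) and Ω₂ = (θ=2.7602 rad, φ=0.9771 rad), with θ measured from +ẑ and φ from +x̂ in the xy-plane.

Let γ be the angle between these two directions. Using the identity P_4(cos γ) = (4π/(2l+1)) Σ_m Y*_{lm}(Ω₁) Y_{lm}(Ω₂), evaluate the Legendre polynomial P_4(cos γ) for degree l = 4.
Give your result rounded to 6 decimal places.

-0.411760

Addition theorem: P_4(cos γ) = (4π/9) Σ_m Y*_{lm}(Ω₁) Y_{lm}(Ω₂), m = −4…4:
  term(m=-4) = (-0.000061, -0.000111)   from Y*(Ω₁)=(-0.003868, 0.014352), Y(Ω₂)=(-0.006117, 0.005893)
  term(m=-3) = (-0.000080, 0.005316)   from Y*(Ω₁)=(0.017221, 0.087064), Y(Ω₂)=(0.058588, 0.012506)
  term(m=-2) = (0.034293, -0.058048)   from Y*(Ω₁)=(0.175889, 0.229564), Y(Ω₂)=(-0.087209, -0.216203)
  term(m=-1) = (-0.213911, 0.122078)   from Y*(Ω₁)=(0.445951, 0.220117), Y(Ω₂)=(-0.277055, 0.410499)
  term(m=+0) = (0.064616, 0.000000)   from Y*(Ω₁)=(0.195144, -0.000000), Y(Ω₂)=(0.331117, 0.000000)
  term(m=+1) = (-0.213911, -0.122078)   from Y*(Ω₁)=(-0.445951, 0.220117), Y(Ω₂)=(0.277055, 0.410499)
  term(m=+2) = (0.034293, 0.058048)   from Y*(Ω₁)=(0.175889, -0.229564), Y(Ω₂)=(-0.087209, 0.216203)
  term(m=+3) = (-0.000080, -0.005316)   from Y*(Ω₁)=(-0.017221, 0.087064), Y(Ω₂)=(-0.058588, 0.012506)
  term(m=+4) = (-0.000061, 0.000111)   from Y*(Ω₁)=(-0.003868, -0.014352), Y(Ω₂)=(-0.006117, -0.005893)
Accumulated sum (-0.294901, 0.000000); after 4π/(2l+1) scaling, (-0.411760, 0.000000) ⇒ P_4 = -0.411760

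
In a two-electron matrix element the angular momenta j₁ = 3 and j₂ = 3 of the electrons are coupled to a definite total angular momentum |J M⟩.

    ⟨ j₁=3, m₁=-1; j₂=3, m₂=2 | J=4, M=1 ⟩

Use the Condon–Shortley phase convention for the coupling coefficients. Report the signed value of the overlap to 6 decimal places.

+0.455842  (= +√(16/77))

√[9·2!4!4!/11! · 2!4!5!1!5!3!] = √(82944/77)
  +(−1)^1/∏(1,1,3,4,1,0)! = -1/144  (running -1/144)
  +(−1)^2/∏(2,0,2,3,2,1)! = 1/48  (running 1/72)
⟨..|..⟩ = √(82944/77)·(1/72) = +0.455842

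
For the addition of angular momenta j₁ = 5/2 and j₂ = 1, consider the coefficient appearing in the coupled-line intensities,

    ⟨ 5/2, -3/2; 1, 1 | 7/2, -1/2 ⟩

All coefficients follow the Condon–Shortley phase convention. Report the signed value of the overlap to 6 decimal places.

√[8·0!5!2!/8! · 1!4!2!0!3!4!] = √(2304/7)
  +(−1)^0/∏(0,0,4,2,1,0)! = 1/48  (running 1/48)
⟨..|..⟩ = √(2304/7)·(1/48) = +0.377964

+√(1/7) = +0.377964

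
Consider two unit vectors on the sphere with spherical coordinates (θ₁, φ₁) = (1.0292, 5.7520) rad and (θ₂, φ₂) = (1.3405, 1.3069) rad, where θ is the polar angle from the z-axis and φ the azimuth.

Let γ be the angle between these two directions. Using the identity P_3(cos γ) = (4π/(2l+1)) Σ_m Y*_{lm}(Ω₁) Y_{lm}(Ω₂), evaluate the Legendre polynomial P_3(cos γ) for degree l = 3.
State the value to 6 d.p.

Expand P_3 via completeness: Σ_{m} conj(Y_{3,m}) at Ω₁ times Y_{3,m} at Ω₂ —
  [-3]  conj(Y_{3,-3})(Ω₁) = -0.00597 - 0.26244j ; Y_{3,-3}(Ω₂) = -0.27397 + 0.27055j ; Δ = 0.07264 + 0.07028j
  [-2]  conj(Y_{3,-2})(Ω₁) = 0.18831 - 0.33790j ; Y_{3,-2}(Ω₂) = -0.19104 - 0.11137j ; Δ = -0.07361 + 0.04358j
  [-1]  conj(Y_{3,-1})(Ω₁) = 0.07849 - 0.04611j ; Y_{3,-1}(Ω₂) = -0.06069 + 0.22462j ; Δ = 0.00559 + 0.02043j
  [+0]  conj(Y_{3,0})(Ω₁) = -0.32151 + 0.00000j ; Y_{3,0}(Ω₂) = -0.23336 + 0.00000j ; Δ = 0.07503 + 0.00000j
  [+1]  conj(Y_{3,1})(Ω₁) = -0.07849 - 0.04611j ; Y_{3,1}(Ω₂) = 0.06069 + 0.22462j ; Δ = 0.00559 - 0.02043j
  [+2]  conj(Y_{3,2})(Ω₁) = 0.18831 + 0.33790j ; Y_{3,2}(Ω₂) = -0.19104 + 0.11137j ; Δ = -0.07361 - 0.04358j
  [+3]  conj(Y_{3,3})(Ω₁) = 0.00597 - 0.26244j ; Y_{3,3}(Ω₂) = 0.27397 + 0.27055j ; Δ = 0.07264 - 0.07028j
Σ over m = 0.08428 + 0.00000j; ×(4π/7) → 0.15130 + 0.00000j. Real part: 0.151302

0.151302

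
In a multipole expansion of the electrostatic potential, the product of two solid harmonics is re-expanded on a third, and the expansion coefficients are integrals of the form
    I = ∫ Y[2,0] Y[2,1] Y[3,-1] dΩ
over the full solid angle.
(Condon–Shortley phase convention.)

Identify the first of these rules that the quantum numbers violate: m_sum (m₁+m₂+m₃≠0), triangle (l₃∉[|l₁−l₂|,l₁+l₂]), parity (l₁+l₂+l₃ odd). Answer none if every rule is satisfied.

parity

azimuthal sum: 0 + 1 − 1 = 0  ✓
0 ≤ 3 ≤ 4 (triangle on l)  ✓
L = 2 + 2 + 3 = 7 (odd)  ✗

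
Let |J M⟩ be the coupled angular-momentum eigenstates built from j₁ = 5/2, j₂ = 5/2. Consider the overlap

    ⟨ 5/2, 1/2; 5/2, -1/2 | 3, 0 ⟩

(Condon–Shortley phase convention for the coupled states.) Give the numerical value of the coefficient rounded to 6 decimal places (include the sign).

-0.298142  (= −√(4/45))

triangle: 2!×3!×3!/9! = 72/362880
(j±m)!: 3!×2!×2!×3!×3!×3! = 5184
prefactor² = (2J+1)×Δ×N² = 36/5
  k=0: +1/(0!×2!×2!×2!×1!×1!) = 1/8
  k=1: −1/(1!×1!×1!×1!×2!×2!) = -1/4
  k=2: +1/(2!×0!×0!×0!×3!×3!) = 1/72
Σ = -1/9  ⇒  CG² = 36/5×(-1/9)² = 4/45
CG = −√(4/45) = -0.298142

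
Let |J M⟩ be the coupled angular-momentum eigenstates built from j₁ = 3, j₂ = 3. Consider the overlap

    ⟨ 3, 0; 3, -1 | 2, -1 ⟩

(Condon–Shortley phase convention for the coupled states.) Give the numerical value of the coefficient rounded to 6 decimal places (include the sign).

√[5·4!2!2!/9! · 3!3!2!4!1!3!] = √(96/7)
  +(−1)^1/∏(1,3,2,1,0,1)! = -1/12  (running -1/12)
  +(−1)^2/∏(2,2,1,0,1,2)! = 1/8  (running 1/24)
⟨..|..⟩ = √(96/7)·(1/24) = +0.154303

+0.154303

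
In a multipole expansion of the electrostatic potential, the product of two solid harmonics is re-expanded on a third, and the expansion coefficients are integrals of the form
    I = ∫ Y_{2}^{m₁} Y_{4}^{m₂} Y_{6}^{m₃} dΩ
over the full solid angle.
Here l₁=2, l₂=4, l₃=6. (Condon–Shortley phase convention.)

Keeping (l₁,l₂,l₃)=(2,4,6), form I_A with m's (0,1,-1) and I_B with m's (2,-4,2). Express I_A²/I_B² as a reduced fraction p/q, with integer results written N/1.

210/1

Same 2,4,6: normalisation and zero-m 3j drop out of the ratio.
A: Δ: 0! 4! 8! / 13! → 1/6435; sum: t=0:+1/2880 = 1/2880; 3j²(2 4 6; 0 1 -1) = Δ·Π!·Σ² = 14/429  (sign -1)
B: Δ: 0! 4! 8! / 13! → 1/6435; sum: t=0:+1/967680 = 1/967680; 3j²(2 4 6; 2 -4 2) = Δ·Π!·Σ² = 1/6435  (sign +1)
I_A²/I_B² = (14/429)/(1/6435) = 210/1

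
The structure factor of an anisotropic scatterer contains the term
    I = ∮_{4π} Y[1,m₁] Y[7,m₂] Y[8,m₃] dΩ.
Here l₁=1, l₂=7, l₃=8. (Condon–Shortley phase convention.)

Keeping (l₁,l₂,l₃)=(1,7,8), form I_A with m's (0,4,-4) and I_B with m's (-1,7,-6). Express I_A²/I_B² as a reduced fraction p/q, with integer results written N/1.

Shared (l₁,l₂,l₃)=(1,7,8): N and (l;000)² cancel in I_A²/I_B².
A: Δ = 0!·2!·14!/17! = 1/2040; Racah Σ t=0..0: t=0:+1/239500800 = 1/239500800; ⇒ 3j(1 7 8; 0 4 -4)² = 2/85, sgn +1
B: Δ = 0!·2!·14!/17! = 1/2040; Racah Σ t=0..0: t=0:+1/174356582400 = 1/174356582400; ⇒ 3j(1 7 8; -1 7 -6)² = 1/2040, sgn +1
I_A²/I_B² = (2/85)/(1/2040) = 48/1

48/1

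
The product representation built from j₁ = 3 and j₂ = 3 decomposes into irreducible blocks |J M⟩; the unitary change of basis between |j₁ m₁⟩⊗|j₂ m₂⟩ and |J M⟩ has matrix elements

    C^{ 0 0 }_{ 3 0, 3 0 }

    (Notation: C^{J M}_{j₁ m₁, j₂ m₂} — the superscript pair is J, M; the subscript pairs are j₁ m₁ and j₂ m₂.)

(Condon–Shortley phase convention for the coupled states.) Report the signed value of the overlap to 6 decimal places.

triangle: 6!×0!×0!/7! = 720/5040
(j±m)!: 3!×3!×3!×3!×0!×0! = 1296
prefactor² = (2J+1)×Δ×N² = 1296/7
  k=3: −1/(3!×3!×0!×0!×0!×0!) = -1/36
Σ = -1/36  ⇒  CG² = 1296/7×(-1/36)² = 1/7
CG = −√(1/7) = -0.377964

-0.377964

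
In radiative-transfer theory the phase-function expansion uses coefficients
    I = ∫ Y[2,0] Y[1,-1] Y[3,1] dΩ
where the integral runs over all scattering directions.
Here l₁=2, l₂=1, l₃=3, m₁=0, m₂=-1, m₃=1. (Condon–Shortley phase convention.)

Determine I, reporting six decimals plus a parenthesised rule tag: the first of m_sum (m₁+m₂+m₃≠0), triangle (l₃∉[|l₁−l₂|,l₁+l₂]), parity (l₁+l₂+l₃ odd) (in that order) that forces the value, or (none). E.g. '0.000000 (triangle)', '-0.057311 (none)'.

-0.202301 (none)

Rules hold: Σm=0, L=6 even, 1≤3≤3.
N = 5·3·7 = 105
Δ = 0!·4!·2!/7! = 1/105
Racah Σ t=0..0: t=0:+1/4 = 1/4
⇒ 3j(2 1 3; 0 0 0)² = 3/35, sgn -1
Racah Σ t=0..0: t=0:+1/8 = 1/8
⇒ 3j(2 1 3; 0 -1 1)² = 2/35, sgn +1
4πI² = N·(3j₀)²·(3jₘ)² = 18/35
I = -1·√(0.514286/4π) = -0.20230066
No selection rule forces the value: the integral is nonzero (none).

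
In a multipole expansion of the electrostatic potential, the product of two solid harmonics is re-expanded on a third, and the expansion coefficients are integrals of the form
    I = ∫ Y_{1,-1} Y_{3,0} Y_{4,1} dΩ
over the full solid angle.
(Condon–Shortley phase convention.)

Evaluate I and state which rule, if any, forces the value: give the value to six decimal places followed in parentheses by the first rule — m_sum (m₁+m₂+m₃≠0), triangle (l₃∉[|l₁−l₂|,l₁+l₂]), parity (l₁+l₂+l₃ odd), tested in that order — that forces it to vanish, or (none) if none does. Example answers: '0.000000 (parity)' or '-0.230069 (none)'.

-0.194664 (none)

Checks pass: Σm=0; 8 even; l₃=4∈[2,4].
(2·1+1)(2·3+1)(2·4+1) = 189
Δ: 0! 2! 6! / 9! → 1/252
sum: t=0:+1/36 = 1/36
3j²(1 3 4; 0 0 0) = Δ·Π!·Σ² = 4/63  (sign +1)
sum: t=0:+1/72 = 1/72
3j²(1 3 4; -1 0 1) = Δ·Π!·Σ² = 5/126  (sign -1)
combine: 4πI² = 189·4/63·5/126 = 10/21
take √, sign -1: I = -0.19466390
No selection rule forces the value: the integral is nonzero (none).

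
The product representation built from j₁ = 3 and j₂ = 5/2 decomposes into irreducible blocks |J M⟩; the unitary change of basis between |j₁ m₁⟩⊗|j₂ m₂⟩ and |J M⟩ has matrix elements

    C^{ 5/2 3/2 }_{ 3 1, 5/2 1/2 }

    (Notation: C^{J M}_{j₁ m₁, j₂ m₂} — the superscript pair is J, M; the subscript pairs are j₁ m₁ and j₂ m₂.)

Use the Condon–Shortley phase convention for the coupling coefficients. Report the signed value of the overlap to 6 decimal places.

−√(1/35) = -0.169031

triangle: 3!·3!·2!/9! = 72/362880
(j±m)!: 4!·2!·3!·2!·4!·1! = 13824
prefactor² = (2J+1)·Δ·N² = 576/35
  k=1: −1/(1!·2!·1!·2!·2!·0!) = -1/8
  k=2: +1/(2!·1!·0!·1!·3!·1!) = 1/12
Σ = -1/24  ⇒  CG² = 576/35·(-1/24)² = 1/35
CG = −√(1/35) = -0.169031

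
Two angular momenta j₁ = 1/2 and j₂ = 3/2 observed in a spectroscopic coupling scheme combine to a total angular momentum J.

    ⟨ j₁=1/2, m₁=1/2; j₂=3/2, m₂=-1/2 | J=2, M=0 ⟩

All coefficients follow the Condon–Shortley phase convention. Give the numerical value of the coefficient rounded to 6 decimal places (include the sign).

+√(1/2) = +0.707107

j₁+j₂−J=0  J+j₁−j₂=1  J−j₁+j₂=3  j₁+j₂+J+1=5
(j₁±m₁, j₂±m₂, J±M) = (1,0,1,2,2,2)
P² = 2
sum k=0..0:
  [0] +1/2 = 1/2
S = 1/2
C² = P²·S² = 1/2 ; C = +0.707107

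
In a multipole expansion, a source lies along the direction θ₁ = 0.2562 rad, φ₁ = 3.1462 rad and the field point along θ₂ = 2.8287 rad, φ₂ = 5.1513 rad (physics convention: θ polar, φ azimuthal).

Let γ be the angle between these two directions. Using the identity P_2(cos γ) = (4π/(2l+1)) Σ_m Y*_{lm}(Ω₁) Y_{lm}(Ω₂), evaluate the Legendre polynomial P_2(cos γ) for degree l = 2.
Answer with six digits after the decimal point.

0.862923

Expand P_2 via completeness: Σ_{m} conj(Y_{2,m}) at Ω₁ times Y_{2,m} at Ω₂ —
  m=-2: (0.024803, 0.000229) × (-0.023380, 0.028157) = (-0.000586, 0.000693)  (running Σ = (-0.000586, 0.000693))
  m=-1: (-0.189377, -0.000873) × (-0.096147, -0.204808) = (0.018029, 0.038870)  (running Σ = (0.017443, 0.039563))
  m=0: (0.570025, -0.000000) × (0.541135, 0.000000) = (0.308460, 0.000000)  (running Σ = (0.325903, 0.039563))
  m=1: (0.189377, -0.000873) × (0.096147, -0.204808) = (0.018029, -0.038870)  (running Σ = (0.343933, 0.000693))
  m=2: (0.024803, -0.000229) × (-0.023380, -0.028157) = (-0.000586, -0.000693)  (running Σ = (0.343346, 0.000000))
Total Σ_m = (0.343346, 0.000000). Multiply by 2.513274: (0.862923, 0.000000). P_2(cos γ) = 0.862923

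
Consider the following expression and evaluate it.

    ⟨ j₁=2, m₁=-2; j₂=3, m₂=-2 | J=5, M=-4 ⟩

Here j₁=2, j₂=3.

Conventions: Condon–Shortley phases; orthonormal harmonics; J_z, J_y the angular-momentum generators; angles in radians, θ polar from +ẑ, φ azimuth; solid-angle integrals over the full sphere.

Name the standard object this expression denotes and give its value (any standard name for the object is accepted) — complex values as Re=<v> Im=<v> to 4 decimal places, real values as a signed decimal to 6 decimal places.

This is a Clebsch–Gordan (vector-coupling) coefficient.
triangle: 0!*4!*6!/11! = 17280/39916800
(j±m)!: 0!*4!*1!*5!*1!*9! = 1045094400
prefactor² = (2J+1)*Δ*N² = 4976640
  k=0: +1/(0!*0!*4!*1!*0!*5!) = 1/2880
Σ = 1/2880  ⇒  CG² = 4976640*(1/2880)² = 3/5
CG = +√(3/5) = +0.774597

Clebsch–Gordan coefficient, +√(3/5) ≈ +0.774597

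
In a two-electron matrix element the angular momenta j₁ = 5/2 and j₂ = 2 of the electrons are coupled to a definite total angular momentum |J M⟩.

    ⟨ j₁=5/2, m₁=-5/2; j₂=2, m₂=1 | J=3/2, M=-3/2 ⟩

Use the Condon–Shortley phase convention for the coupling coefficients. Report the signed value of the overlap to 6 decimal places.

j₁+j₂−J=3  J+j₁−j₂=2  J−j₁+j₂=1  j₁+j₂+J+1=7
(j₁±m₁, j₂±m₂, J±M) = (0,5,3,1,0,3)
P² = 288/7
sum k=3..3:
  [3] −1/12 = -1/12
S = -1/12
C² = P²·S² = 2/7 ; C = -0.534522

−√(2/7) ≈ -0.534522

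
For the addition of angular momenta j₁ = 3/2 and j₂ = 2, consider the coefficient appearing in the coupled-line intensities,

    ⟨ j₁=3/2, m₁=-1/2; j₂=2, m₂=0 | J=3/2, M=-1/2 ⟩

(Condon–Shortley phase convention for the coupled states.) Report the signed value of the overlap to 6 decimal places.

-0.447214

√[4·2!1!2!/6! · 1!2!2!2!1!2!] = √(16/45)
  +(−1)^1/∏(1,1,1,1,0,1)! = -1  (running -1)
  +(−1)^2/∏(2,0,0,0,1,2)! = 1/4  (running -3/4)
⟨..|..⟩ = √(16/45)·(-3/4) = -0.447214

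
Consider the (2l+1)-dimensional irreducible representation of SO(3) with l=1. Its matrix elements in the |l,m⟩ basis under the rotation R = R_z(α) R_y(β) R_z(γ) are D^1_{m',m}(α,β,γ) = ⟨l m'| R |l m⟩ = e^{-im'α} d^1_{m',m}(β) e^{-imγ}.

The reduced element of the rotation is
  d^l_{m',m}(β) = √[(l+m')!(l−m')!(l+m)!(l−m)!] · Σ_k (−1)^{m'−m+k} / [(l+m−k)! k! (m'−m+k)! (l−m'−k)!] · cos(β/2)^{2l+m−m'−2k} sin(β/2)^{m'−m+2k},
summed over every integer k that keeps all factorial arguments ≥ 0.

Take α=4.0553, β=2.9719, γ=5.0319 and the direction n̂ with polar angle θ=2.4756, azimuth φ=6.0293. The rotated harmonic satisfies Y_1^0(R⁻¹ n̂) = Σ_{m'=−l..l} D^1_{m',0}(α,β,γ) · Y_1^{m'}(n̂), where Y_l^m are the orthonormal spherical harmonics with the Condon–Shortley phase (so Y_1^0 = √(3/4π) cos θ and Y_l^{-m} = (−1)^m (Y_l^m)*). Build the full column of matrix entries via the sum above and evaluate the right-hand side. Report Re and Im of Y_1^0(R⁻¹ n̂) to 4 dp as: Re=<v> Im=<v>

Need the full column D^1_{m',0} for m'=−1..1 at α=4.0553, β=2.9719, γ=5.0319.
cos(β/2)=0.084745, sin(β/2)=0.996403
d^1_{-1,0}: single k=1 term ⇒ +0.119416;  D = -0.072941-0.094550i
d^1_{0,0}: k∈[0..1] ⇒ +0.007182 -0.992818 = -0.985637;  D = -0.985637+0.000000i
d^1_{1,0}: single k=0 term ⇒ -0.119416;  D = +0.072941-0.094550i
Y_1^{m'}(θ=2.4756,φ=6.0293) and Σ D·Y over m':
  (-0.0729-0.0946i)·(+0.2066+0.0536i)  (-0.9856+0.0000i)·(-0.3842+0.0000i)  (+0.0729-0.0946i)·(-0.2066+0.0536i)
Y_1^0(R⁻¹ n̂) = +0.358669+0.000000i

Re=0.3587 Im=0.0000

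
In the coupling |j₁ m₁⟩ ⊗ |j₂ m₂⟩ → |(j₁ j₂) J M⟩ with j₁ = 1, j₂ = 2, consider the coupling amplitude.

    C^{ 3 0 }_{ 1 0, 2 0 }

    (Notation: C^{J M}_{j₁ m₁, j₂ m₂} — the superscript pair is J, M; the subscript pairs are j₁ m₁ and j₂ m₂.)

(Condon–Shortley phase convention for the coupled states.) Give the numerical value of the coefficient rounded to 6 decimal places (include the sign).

+√(3/5) = +0.774597

j₁+j₂−J=0  J+j₁−j₂=2  J−j₁+j₂=4  j₁+j₂+J+1=7
(j₁±m₁, j₂±m₂, J±M) = (1,1,2,2,3,3)
P² = 48/5
sum k=0..0:
  [0] +1/4 = 1/4
S = 1/4
C² = P²·S² = 3/5 ; C = +0.774597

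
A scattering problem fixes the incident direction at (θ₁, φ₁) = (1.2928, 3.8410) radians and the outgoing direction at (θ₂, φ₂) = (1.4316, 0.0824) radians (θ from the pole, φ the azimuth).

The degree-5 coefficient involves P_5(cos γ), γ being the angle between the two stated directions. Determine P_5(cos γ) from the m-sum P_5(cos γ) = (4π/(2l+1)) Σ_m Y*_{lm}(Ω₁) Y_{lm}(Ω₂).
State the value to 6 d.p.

Expand P_5 via completeness: Σ_{m} conj(Y_{5,m}) at Ω₁ times Y_{5,m} at Ω₂ —
  m=-5: (0.357765, 0.132806) × (0.405121, -0.177042) = (0.168450, -0.009537)  (running Σ = (0.168450, -0.009537))
  m=-4: (-0.324227, 0.116139) × (0.185333, -0.063398) = (-0.052727, 0.042080)  (running Σ = (0.115723, 0.032543))
  m=-3: (-0.049883, 0.085642) × (-0.269343, 0.067972) = (0.007614, -0.026458)  (running Σ = (0.123338, 0.006085))
  m=-2: (-0.056971, -0.327990) × (-0.214355, 0.035649) = (0.023905, 0.068275)  (running Σ = (0.147243, 0.074360))
  m=-1: (-0.015259, -0.012837) × (0.233373, -0.019274) = (-0.003809, -0.002702)  (running Σ = (0.143434, 0.071659))
  m=0: (0.323691, -0.000000) × (0.221911, 0.000000) = (0.071830, 0.000000)  (running Σ = (0.215264, 0.071659))
  m=1: (0.015259, -0.012837) × (-0.233373, -0.019274) = (-0.003809, 0.002702)  (running Σ = (0.211456, 0.074360))
  m=2: (-0.056971, 0.327990) × (-0.214355, -0.035649) = (0.023905, -0.068275)  (running Σ = (0.235360, 0.006085))
  m=3: (0.049883, 0.085642) × (0.269343, 0.067972) = (0.007614, 0.026458)  (running Σ = (0.242975, 0.032543))
  m=4: (-0.324227, -0.116139) × (0.185333, 0.063398) = (-0.052727, -0.042080)  (running Σ = (0.190248, -0.009537))
  m=5: (-0.357765, 0.132806) × (-0.405121, -0.177042) = (0.168450, 0.009537)  (running Σ = (0.358698, -0.000000))
Accumulated sum (0.358698, -0.000000); after 4π/(2l+1) scaling, (0.409776, -0.000000) ⇒ P_5 = 0.409776

0.409776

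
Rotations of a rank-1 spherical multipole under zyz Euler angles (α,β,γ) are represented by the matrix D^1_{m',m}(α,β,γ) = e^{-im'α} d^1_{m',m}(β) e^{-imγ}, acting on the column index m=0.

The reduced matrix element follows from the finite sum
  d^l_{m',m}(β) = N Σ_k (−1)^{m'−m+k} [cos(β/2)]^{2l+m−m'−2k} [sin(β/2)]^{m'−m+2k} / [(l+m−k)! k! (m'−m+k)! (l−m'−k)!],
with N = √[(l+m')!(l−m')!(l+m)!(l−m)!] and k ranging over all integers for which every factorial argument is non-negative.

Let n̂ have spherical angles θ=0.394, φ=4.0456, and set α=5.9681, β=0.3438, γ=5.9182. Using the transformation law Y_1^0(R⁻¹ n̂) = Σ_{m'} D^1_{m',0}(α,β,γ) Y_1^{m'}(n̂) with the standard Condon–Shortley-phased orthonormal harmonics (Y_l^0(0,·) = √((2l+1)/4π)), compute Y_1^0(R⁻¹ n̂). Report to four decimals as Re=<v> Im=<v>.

Need the full column D^1_{m',0} for m'=−1..1 at α=5.9681, β=0.3438, γ=5.9182.
cos(β/2)=0.985262, sin(β/2)=0.171055
d^1_{-1,0}: single k=1 term ⇒ +0.238342;  D = +0.226609-0.073862i
d^1_{0,0}: k∈[0..1] ⇒ +0.970740 -0.029260 = +0.941481;  D = +0.941481+0.000000i
d^1_{1,0}: single k=0 term ⇒ -0.238342;  D = -0.226609-0.073862i
Y_1^{m'}(θ=0.394,φ=4.0456) and Σ D·Y over m':
  (+0.2266-0.0739i)·(-0.0820+0.1042i)  (+0.9415+0.0000i)·(+0.4512+0.0000i)  (-0.2266-0.0739i)·(+0.0820+0.1042i)
Y_1^0(R⁻¹ n̂) = +0.402984+0.000000i

Re=0.4030 Im=0.0000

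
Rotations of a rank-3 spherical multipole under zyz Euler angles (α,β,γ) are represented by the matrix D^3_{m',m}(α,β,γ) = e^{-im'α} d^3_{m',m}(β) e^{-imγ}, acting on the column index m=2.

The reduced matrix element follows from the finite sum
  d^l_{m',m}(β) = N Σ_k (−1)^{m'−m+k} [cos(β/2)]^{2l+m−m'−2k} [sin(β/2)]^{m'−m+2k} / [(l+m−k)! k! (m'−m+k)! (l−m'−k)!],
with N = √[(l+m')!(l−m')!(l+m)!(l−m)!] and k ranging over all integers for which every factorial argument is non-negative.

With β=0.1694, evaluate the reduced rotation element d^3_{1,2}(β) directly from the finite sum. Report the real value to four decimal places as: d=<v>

d^3_{1,2}(β=0.1694) via the finite sum:
c=cos(0.169400/2)=0.996415, s=sin(0.169400/2)=0.084599; N=√[24·2·120·1]=75.894664
k∈{1,2} keeps every argument non-negative
  k=1: (−1)^0·75.8947/(24)·0.9964^5·0.0846^1 = +0.262764
  k=2: (−1)^1·75.8947/(12)·0.9964^3·0.0846^3 = -0.003788
d^3_{1,2}(0.1694) = +0.262764 -0.003788 = +0.258975

d=0.2590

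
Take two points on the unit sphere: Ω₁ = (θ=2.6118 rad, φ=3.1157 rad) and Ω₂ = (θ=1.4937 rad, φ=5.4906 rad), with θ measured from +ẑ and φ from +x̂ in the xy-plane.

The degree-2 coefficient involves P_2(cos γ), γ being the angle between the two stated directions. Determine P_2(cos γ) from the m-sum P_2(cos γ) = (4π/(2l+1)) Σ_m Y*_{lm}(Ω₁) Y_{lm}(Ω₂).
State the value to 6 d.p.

-0.223499

Term-by-term m-sum for l=2 (normalisation 4π/5 = 2.513274):
  [-2]  conj(Y_{2,-2})(Ω₁) = +0.098516-0.005106i ; Y_{2,-2}(Ω₂) = -0.005519+0.383943i ; Δ = +0.001417+0.037853i
  [-1]  conj(Y_{2,-1})(Ω₁) = +0.336777-0.008722i ; Y_{2,-1}(Ω₂) = +0.041646+0.042249i ; Δ = +0.014394+0.013865i
  [+0]  conj(Y_{2,0})(Ω₁) = +0.389146-0.000000i ; Y_{2,0}(Ω₂) = -0.309779+0.000000i ; Δ = -0.120549+0.000000i
  [+1]  conj(Y_{2,1})(Ω₁) = -0.336777-0.008722i ; Y_{2,1}(Ω₂) = -0.041646+0.042249i ; Δ = +0.014394-0.013865i
  [+2]  conj(Y_{2,2})(Ω₁) = +0.098516+0.005106i ; Y_{2,2}(Ω₂) = -0.005519-0.383943i ; Δ = +0.001417-0.037853i
Σ over m = -0.088928+0.000000i; ×(4π/5) → -0.223499+0.000000i. Real part: -0.223499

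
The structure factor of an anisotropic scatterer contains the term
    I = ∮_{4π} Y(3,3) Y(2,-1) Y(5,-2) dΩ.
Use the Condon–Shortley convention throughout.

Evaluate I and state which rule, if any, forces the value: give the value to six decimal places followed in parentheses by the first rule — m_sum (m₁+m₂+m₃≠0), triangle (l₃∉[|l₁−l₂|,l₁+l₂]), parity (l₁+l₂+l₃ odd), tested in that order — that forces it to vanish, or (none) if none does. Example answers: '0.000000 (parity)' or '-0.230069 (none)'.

0.063396 (none)

m-sum 0 ✓  L=10 even ✓  1≤5≤5 ✓
Π(2lᵢ+1) = 7×5×11 = 385
triangle coeff Δ(3,2,5) = 1/2310
Σ_t [0,0]: t=0:+1/144 = 1/144
(3j)²=10/231 [(3 2 5; 0 0 0)], sign=-1
Σ_t [0,0]: t=0:+1/4320 = 1/4320
(3j)²=1/330 [(3 2 5; 3 -1 -2)], sign=-1
⇒ 4πI² = 5/99
I = (+1)√(5/99/(4π)) = 0.06339609
No selection rule forces the value: the integral is nonzero (none).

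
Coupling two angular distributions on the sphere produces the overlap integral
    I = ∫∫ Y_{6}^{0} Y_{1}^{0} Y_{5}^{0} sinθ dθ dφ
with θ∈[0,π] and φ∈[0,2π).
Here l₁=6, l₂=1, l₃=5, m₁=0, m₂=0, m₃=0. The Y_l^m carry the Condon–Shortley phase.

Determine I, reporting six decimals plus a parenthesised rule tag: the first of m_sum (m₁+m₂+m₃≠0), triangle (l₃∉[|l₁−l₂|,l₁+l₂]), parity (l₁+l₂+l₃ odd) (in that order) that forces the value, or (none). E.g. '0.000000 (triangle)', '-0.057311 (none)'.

0.245154 (none)

m-sum 0 ✓  L=12 even ✓  5≤5≤7 ✓
Π(2lᵢ+1) = 13×3×11 = 429
triangle coeff Δ(6,1,5) = 1/858
Σ_t [1,1]: t=1:−1/14400 = -1/14400
(3j)²=6/143 [(6 1 5; 0 0 0)], sign=+1
(m-triple is (0,0,0) — same symbol as above.)
⇒ 4πI² = 108/143
I = (+1)√(108/143/(4π)) = 0.24515397
No selection rule forces the value: the integral is nonzero (none).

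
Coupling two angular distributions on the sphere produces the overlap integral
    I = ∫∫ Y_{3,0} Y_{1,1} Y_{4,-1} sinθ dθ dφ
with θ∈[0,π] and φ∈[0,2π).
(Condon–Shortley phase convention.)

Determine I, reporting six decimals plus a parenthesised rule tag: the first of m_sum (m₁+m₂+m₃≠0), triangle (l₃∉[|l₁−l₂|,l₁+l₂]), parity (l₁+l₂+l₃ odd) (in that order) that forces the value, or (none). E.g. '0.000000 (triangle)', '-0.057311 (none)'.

-0.194664 (none)

Checks pass: Σm=0; 8 even; l₃=4∈[2,4].
(2·3+1)(2·1+1)(2·4+1) = 189
Δ: 0! 6! 2! / 9! → 1/252
sum: t=0:+1/36 = 1/36
3j²(3 1 4; 0 0 0) = Δ·Π!·Σ² = 4/63  (sign +1)
sum: t=0:+1/72 = 1/72
3j²(3 1 4; 0 1 -1) = Δ·Π!·Σ² = 5/126  (sign -1)
combine: 4πI² = 189·4/63·5/126 = 10/21
take √, sign -1: I = -0.19466390
No selection rule forces the value: the integral is nonzero (none).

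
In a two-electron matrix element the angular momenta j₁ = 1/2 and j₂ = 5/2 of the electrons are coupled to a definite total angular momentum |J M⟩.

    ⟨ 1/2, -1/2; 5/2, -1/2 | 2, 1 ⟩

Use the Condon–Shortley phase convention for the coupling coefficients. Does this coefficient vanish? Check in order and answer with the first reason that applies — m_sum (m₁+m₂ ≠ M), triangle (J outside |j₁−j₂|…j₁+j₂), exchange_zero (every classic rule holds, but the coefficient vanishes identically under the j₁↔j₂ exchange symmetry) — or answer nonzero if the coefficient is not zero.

m_sum

m-sum: m₁+m₂ = -1/2+(-1/2) = -1, M = 1  ✗ ⇒ coefficient is 0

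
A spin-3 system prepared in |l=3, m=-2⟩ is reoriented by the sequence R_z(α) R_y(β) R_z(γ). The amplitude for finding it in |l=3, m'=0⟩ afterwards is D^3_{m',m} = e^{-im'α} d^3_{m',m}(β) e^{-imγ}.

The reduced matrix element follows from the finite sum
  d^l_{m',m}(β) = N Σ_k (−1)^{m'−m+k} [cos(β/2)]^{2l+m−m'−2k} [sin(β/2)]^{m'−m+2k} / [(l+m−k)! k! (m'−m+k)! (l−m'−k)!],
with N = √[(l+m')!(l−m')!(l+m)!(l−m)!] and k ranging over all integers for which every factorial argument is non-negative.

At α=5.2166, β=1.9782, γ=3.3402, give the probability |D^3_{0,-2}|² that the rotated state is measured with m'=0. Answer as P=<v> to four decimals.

P=0.2092

Split into d^3_{0,-2}(β=1.9782) × two z-phases.
c=cos(1.978200/2)=0.549442, s=sin(1.978200/2)=0.835532; N=√[6·6·1·120]=65.726707
k∈{0,1} keeps every argument non-negative
  k=0: (−1)^2·65.7267/(12)·0.5494^4·0.8355^2 = +0.348477
  k=1: (−1)^3·65.7267/(12)·0.5494^2·0.8355^4 = -0.805854
d^3_{0,-2}(1.9782) = +0.348477 -0.805854 = -0.457377
|D^3_{0,-2}|² = |d^3_{0,-2}(β)|² = (-0.457377)² = 0.209194 (the z-rotation phases have unit modulus)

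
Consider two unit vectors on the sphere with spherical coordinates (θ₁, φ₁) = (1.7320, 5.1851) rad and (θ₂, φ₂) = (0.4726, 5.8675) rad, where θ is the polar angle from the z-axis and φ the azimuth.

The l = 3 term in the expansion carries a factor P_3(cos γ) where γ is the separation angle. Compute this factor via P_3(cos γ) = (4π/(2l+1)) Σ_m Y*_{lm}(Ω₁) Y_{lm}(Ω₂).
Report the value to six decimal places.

-0.286876

Term-by-term m-sum for l=3 (normalisation 4π/7 = 1.795196):
  [-3]  conj(Y_{3,-3})(Ω₁) = (-0.396539, 0.061012) ; Y_{3,-3}(Ω₂) = (0.012519, 0.037309) ; Δ = (-0.007241, -0.014031)
  [-2]  conj(Y_{3,-2})(Ω₁) = (0.093552, 0.129564) ; Y_{3,-2}(Ω₂) = (0.127059, 0.139314) ; Δ = (-0.006163, 0.029495)
  [-1]  conj(Y_{3,-1})(Ω₁) = (-0.126529, 0.247425) ; Y_{3,-1}(Ω₂) = (0.398902, 0.176078) ; Δ = (-0.094039, 0.076419)
  [+0]  conj(Y_{3,0})(Ω₁) = (0.171976, -0.000000) ; Y_{3,0}(Ω₂) = (0.320294, 0.000000) ; Δ = (0.055083, 0.000000)
  [+1]  conj(Y_{3,1})(Ω₁) = (0.126529, 0.247425) ; Y_{3,1}(Ω₂) = (-0.398902, 0.176078) ; Δ = (-0.094039, -0.076419)
  [+2]  conj(Y_{3,2})(Ω₁) = (0.093552, -0.129564) ; Y_{3,2}(Ω₂) = (0.127059, -0.139314) ; Δ = (-0.006163, -0.029495)
  [+3]  conj(Y_{3,3})(Ω₁) = (0.396539, 0.061012) ; Y_{3,3}(Ω₂) = (-0.012519, 0.037309) ; Δ = (-0.007241, 0.014031)
Total Σ_m = (-0.159802, 0.000000). Multiply by 1.795196: (-0.286876, 0.000000). P_3(cos γ) = -0.286876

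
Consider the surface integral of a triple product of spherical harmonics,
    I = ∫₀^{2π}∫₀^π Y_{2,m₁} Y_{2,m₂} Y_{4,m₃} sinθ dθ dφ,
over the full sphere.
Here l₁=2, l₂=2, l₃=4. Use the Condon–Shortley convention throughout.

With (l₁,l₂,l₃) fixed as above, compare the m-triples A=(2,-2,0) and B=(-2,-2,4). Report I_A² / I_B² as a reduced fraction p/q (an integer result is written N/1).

l's match ⇒ only the (l;m) 3-j factors differ between A and B.
A: triangle coeff Δ(2,2,4) = 1/630; Σ_t [0,0]: t=0:+1/576 = 1/576; (3j)²=1/630 [(2 2 4; 2 -2 0)], sign=+1
B: triangle coeff Δ(2,2,4) = 1/630; Σ_t [0,0]: t=0:+1/576 = 1/576; (3j)²=1/9 [(2 2 4; -2 -2 4)], sign=+1
I_A²/I_B² = (1/630)/(1/9) = 1/70

1/70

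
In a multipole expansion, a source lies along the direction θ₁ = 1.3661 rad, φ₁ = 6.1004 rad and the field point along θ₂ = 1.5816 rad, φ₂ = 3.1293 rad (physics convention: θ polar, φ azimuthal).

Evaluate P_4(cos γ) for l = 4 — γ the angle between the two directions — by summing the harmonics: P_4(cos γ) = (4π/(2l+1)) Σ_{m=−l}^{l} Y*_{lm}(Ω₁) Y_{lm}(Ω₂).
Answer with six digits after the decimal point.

Summing Y*_{l m}(θ₁,φ₁)·Y_{l m}(θ₂,φ₂) over m ∈ [−4, 4]; prefactor 4π/(2·4+1) = 1.396263:
  m=-4: Y*=(0.302766, -0.271574)  Y=(0.441895, 0.021746)  product (0.139696, -0.113423)
  m=-3: Y*=(0.203807, -0.124494)  Y=(0.013511, 0.000498)  product (0.002816, -0.001580)
  m=-2: Y*=(-0.212882, 0.081486)  Y=(-0.334110, -0.008216)  product (0.071796, -0.025476)
  m=-1: Y*=(-0.250985, 0.046394)  Y=(-0.015327, -0.000188)  product (0.003856, -0.000664)
  m=+0: Y*=(0.192550, -0.000000)  Y=(0.316986, 0.000000)  product (0.061036, 0.000000)
  m=+1: Y*=(0.250985, 0.046394)  Y=(0.015327, -0.000188)  product (0.003856, 0.000664)
  m=+2: Y*=(-0.212882, -0.081486)  Y=(-0.334110, 0.008216)  product (0.071796, 0.025476)
  m=+3: Y*=(-0.203807, -0.124494)  Y=(-0.013511, 0.000498)  product (0.002816, 0.001580)
  m=+4: Y*=(0.302766, 0.271574)  Y=(0.441895, -0.021746)  product (0.139696, 0.113423)
Total Σ_m = (0.497362, 0.000000). Multiply by 1.396263: (0.694449, 0.000000). P_4(cos γ) = 0.694449

0.694449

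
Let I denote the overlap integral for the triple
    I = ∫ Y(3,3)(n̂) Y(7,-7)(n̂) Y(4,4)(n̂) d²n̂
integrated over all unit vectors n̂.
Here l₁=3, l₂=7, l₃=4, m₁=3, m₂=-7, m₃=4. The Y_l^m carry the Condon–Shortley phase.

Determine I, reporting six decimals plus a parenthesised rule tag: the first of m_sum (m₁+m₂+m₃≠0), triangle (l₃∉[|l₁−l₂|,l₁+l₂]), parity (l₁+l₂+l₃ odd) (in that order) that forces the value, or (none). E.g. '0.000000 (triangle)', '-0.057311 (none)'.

-0.369241 (none)

Rules hold: Σm=0, L=14 even, 4≤4≤10.
N = 7·15·9 = 945
Δ = 6!·0!·8!/15! = 1/45045
Racah Σ t=3..3: t=3:−1/20736 = -1/20736
⇒ 3j(3 7 4; 0 0 0)² = 35/1287, sgn -1
Racah Σ t=0..0: t=0:+1/29030400 = 1/29030400
⇒ 3j(3 7 4; 3 -7 4)² = 1/15, sgn +1
4πI² = N·(3j₀)²·(3jₘ)² = 245/143
I = -1·√(1.71329/4π) = -0.36924115
No selection rule forces the value: the integral is nonzero (none).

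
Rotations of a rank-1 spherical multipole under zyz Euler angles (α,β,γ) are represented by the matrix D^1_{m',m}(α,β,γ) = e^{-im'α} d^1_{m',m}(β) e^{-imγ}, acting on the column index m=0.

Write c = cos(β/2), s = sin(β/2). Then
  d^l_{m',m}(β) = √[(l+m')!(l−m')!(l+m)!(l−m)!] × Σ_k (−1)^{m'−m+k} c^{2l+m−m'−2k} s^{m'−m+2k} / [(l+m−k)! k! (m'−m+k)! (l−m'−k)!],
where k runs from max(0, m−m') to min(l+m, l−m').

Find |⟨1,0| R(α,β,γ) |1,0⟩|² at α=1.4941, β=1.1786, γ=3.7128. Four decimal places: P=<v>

First d^1_{0,0}(β=1.1786), then the phase factors e^{-i(0)α} and e^{-i(0)γ}:
With c≡cos(β/2)=0.831330 and s≡sin(β/2)=0.555779, N=[1·1·1·1]^{1/2}=1.000000
Admissible k: 0..1 (factorial args all ≥0)
  k=0: (−1)^0·1.0000/(1)·0.8313^2·0.5558^0 = +0.691109
  k=1: (−1)^1·1.0000/(1)·0.8313^0·0.5558^2 = -0.308891
d^1_{0,0}(1.1786) = +0.691109 -0.308891 = +0.382219
|D^1_{0,0}|² = |d^1_{0,0}(β)|² = (+0.382219)² = 0.146091 (the z-rotation phases have unit modulus)

P=0.1461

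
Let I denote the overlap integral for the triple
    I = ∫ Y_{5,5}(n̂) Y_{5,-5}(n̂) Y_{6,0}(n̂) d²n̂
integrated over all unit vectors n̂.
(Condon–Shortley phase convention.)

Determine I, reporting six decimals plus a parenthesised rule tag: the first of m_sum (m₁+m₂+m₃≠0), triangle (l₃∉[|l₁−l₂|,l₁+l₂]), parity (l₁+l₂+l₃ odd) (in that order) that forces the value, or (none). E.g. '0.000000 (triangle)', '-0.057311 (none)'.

Checks pass: Σm=0; 16 even; l₃=6∈[0,10].
(2·5+1)(2·5+1)(2·6+1) = 1573
Δ: 4! 6! 6! / 17! → 1/28588560
sum: t=0:+1/345600 t=1:−1/13824 t=2:+1/5184 t=3:−1/13824 t=4:+1/345600 = 7/129600
3j²(5 5 6; 0 0 0) = Δ·Π!·Σ² = 80/7293  (sign +1)
sum: t=0:+1/12441600 = 1/12441600
3j²(5 5 6; 5 -5 0) = Δ·Π!·Σ² = 15/9724  (sign +1)
combine: 4πI² = 1573·80/7293·15/9724 = 100/3757
take √, sign +1: I = 0.04602295
No selection rule forces the value: the integral is nonzero (none).

0.046023 (none)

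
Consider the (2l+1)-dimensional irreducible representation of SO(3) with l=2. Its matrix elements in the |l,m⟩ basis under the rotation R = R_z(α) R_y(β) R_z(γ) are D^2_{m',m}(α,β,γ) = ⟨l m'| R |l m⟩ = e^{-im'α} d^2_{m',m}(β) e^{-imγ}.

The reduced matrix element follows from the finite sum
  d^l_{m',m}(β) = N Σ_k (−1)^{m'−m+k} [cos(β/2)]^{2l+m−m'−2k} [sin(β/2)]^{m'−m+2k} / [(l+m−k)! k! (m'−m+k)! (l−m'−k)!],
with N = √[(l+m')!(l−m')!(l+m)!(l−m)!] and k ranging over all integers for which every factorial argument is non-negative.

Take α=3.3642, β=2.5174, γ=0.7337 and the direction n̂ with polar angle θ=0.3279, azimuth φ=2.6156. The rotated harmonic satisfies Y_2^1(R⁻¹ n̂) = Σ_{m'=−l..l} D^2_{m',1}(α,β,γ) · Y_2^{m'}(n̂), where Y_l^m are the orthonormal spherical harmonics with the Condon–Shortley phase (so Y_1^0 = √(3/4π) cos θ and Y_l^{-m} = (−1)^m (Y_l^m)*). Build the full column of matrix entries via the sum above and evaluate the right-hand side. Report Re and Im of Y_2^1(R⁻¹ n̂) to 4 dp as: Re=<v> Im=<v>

Need the full column D^2_{m',1} for m'=−2..2 at α=3.3642, β=2.5174, γ=0.7337.
cos(β/2)=0.307054, sin(β/2)=0.951692
d^2_{-2,1}: single k=3 term ⇒ +0.529340;  D = +0.507465-0.150597i
d^2_{-1,1}: k∈[2..3] ⇒ +0.256180 -0.820324 = -0.564145;  D = +0.492053-0.275940i
d^2_{0,1}: k∈[1..2] ⇒ +0.067487 -0.648306 = -0.580819;  D = -0.431376+0.388930i
d^2_{1,1}: k∈[0..1] ⇒ +0.008889 -0.256180 = -0.247290;  D = +0.142573-0.202053i
d^2_{2,1}: single k=0 term ⇒ -0.055103;  D = -0.021045+0.050925i
Y_2^{m'}(θ=0.3279,φ=2.6156) and Σ D·Y over m':
  (+0.5075-0.1506i)·(+0.0199+0.0348i)  (+0.4921-0.2759i)·(-0.2037-0.1183i)  (-0.4314+0.3889i)·(+0.5326+0.0000i)  (+0.1426-0.2021i)·(+0.2037-0.1183i)  (-0.0210+0.0509i)·(+0.0199-0.0348i)
Y_2^1(R⁻¹ n̂) = -0.340816+0.163569i

Re=-0.3408 Im=0.1636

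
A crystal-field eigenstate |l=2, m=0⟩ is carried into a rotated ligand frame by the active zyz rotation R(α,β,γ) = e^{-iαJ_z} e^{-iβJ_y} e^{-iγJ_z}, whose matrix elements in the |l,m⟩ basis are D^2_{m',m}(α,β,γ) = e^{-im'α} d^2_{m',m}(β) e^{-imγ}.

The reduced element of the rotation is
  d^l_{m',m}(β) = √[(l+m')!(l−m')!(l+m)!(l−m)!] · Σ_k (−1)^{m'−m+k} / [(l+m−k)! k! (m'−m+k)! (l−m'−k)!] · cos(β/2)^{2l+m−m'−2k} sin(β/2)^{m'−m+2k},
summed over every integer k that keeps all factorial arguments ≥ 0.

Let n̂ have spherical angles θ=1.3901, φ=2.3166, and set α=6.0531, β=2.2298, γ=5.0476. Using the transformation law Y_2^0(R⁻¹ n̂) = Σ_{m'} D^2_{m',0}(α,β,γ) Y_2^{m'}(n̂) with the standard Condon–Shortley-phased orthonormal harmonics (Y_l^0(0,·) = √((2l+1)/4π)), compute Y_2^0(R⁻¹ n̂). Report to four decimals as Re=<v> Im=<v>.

Re=0.2228 Im=0.0000

Need the full column D^2_{m',0} for m'=−2..2 at α=6.0531, β=2.2298, γ=5.0476.
cos(β/2)=0.440267, sin(β/2)=0.897867
d^2_{-2,0}: single k=2 term ⇒ +0.382765;  D = +0.342949-0.169986i
d^2_{-1,0}: k∈[1..2] ⇒ +0.187688 -0.780599 = -0.592910;  D = -0.577285+0.135219i
d^2_{0,0}: k∈[0..2] ⇒ +0.037572 -0.625053 +0.649902 = +0.062421;  D = +0.062421+0.000000i
d^2_{1,0}: k∈[0..1] ⇒ -0.187688 +0.780599 = +0.592910;  D = +0.577285+0.135219i
d^2_{2,0}: single k=0 term ⇒ +0.382765;  D = +0.342949+0.169986i
Y_2^{m'}(θ=1.3901,φ=2.3166) and Σ D·Y over m':
  (+0.3429-0.1700i)·(-0.0296+0.3726i)  (-0.5773+0.1352i)·(-0.0927-0.1003i)  (+0.0624+0.0000i)·(-0.2848+0.0000i)  (+0.5773+0.1352i)·(+0.0927-0.1003i)  (+0.3429+0.1700i)·(-0.0296-0.3726i)
Y_2^0(R⁻¹ n̂) = +0.222754+0.000000i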